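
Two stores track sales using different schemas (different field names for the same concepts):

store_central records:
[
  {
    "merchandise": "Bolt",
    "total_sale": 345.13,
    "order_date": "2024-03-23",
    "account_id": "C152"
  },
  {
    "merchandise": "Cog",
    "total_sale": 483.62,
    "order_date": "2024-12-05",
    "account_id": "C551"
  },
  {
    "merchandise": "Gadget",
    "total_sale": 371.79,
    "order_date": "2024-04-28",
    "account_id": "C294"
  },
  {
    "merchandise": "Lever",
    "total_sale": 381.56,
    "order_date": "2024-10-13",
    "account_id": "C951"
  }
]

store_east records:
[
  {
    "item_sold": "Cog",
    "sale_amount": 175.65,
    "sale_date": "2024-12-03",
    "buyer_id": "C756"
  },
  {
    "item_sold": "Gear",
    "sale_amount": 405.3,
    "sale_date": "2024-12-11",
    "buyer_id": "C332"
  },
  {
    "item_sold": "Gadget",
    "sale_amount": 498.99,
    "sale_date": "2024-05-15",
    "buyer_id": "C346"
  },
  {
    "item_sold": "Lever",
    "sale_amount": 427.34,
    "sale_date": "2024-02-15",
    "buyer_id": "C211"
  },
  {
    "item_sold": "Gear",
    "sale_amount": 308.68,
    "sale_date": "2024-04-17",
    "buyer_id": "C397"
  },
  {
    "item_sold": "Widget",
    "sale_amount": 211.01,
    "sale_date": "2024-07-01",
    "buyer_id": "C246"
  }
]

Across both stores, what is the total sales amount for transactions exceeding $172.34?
3609.07

Schema mapping: "total_sale" (store_central) = "sale_amount" (store_east) = sale amount

Sum of sales > $172.34 in store_central: 1582.1
Sum of sales > $172.34 in store_east: 2026.97

Total: 1582.1 + 2026.97 = 3609.07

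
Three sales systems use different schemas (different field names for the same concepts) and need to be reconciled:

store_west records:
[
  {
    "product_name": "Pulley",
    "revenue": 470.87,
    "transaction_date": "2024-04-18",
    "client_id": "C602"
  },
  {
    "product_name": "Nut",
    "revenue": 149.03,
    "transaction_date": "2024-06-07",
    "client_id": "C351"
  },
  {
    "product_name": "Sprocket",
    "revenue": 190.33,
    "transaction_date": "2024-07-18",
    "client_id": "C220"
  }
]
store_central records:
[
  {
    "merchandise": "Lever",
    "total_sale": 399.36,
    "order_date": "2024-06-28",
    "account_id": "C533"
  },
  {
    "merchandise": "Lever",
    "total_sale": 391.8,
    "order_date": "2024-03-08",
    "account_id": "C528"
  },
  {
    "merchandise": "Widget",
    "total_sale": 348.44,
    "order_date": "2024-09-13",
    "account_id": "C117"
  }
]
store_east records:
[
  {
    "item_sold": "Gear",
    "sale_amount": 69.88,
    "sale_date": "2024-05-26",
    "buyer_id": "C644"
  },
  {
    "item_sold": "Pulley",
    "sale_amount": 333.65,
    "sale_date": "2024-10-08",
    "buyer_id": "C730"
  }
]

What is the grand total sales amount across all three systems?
2353.36

Schema reconciliation - all amount fields map to sale amount:

store_west (revenue): 810.23
store_central (total_sale): 1139.6
store_east (sale_amount): 403.53

Grand total: 2353.36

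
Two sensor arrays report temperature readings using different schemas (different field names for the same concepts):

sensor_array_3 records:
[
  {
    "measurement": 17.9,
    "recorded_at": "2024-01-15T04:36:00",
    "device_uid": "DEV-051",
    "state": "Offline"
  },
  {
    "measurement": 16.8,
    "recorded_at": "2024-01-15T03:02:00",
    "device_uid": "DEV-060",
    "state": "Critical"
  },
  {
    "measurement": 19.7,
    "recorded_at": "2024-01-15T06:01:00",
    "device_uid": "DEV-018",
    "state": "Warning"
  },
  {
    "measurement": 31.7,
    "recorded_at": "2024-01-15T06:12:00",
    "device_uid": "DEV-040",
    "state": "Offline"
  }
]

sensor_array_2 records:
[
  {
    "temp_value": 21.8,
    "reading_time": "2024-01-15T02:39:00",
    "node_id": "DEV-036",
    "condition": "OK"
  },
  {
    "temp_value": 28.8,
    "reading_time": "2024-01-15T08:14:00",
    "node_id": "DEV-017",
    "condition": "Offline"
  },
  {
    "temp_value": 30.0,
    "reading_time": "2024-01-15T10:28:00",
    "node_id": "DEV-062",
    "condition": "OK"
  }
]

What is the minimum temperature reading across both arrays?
16.8

Schema mapping: "measurement" (sensor_array_3) = "temp_value" (sensor_array_2) = temperature reading

Minimum in sensor_array_3: 16.8
Minimum in sensor_array_2: 21.8

Overall minimum: min(16.8, 21.8) = 16.8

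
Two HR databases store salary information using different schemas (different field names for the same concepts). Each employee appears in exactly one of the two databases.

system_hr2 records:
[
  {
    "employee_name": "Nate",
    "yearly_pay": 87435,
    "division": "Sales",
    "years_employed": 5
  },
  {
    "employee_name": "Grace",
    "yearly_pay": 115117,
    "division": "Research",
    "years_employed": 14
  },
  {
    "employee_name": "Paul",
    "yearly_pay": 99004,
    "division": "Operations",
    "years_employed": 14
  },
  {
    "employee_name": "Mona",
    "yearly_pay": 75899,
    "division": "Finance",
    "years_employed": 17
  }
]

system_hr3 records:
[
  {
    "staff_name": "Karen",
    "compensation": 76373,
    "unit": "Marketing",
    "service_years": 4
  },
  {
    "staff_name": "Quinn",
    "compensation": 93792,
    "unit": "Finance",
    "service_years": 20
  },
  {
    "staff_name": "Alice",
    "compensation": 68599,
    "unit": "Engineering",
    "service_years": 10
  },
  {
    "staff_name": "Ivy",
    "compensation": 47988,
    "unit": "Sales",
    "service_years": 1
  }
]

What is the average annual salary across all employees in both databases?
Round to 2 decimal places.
83025.88

Schema mapping: "yearly_pay" (system_hr2) = "compensation" (system_hr3) = annual salary

All salaries: [87435, 115117, 99004, 75899, 76373, 93792, 68599, 47988]
Sum: 664207
Count: 8
Average: 664207 / 8 = 83025.88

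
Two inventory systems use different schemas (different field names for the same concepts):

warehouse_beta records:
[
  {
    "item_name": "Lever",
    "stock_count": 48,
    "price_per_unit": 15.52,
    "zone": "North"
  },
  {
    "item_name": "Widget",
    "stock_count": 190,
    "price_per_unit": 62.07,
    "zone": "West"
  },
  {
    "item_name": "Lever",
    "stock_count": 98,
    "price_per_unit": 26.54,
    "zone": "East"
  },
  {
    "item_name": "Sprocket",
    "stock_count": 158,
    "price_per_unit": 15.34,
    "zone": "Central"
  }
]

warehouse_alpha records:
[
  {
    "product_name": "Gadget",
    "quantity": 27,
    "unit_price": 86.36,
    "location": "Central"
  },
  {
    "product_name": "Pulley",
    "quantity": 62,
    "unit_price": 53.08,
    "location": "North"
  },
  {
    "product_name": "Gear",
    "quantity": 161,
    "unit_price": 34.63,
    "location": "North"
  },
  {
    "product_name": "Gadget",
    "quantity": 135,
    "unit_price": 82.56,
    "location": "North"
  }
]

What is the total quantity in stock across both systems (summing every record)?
879

To reconcile these schemas, identify the field holding the quantity in stock in each system:
1. In warehouse_beta it is "stock_count"
2. In warehouse_alpha it is "quantity"

From warehouse_beta: 48 + 190 + 98 + 158 = 494
From warehouse_alpha: 27 + 62 + 161 + 135 = 385

Total: 494 + 385 = 879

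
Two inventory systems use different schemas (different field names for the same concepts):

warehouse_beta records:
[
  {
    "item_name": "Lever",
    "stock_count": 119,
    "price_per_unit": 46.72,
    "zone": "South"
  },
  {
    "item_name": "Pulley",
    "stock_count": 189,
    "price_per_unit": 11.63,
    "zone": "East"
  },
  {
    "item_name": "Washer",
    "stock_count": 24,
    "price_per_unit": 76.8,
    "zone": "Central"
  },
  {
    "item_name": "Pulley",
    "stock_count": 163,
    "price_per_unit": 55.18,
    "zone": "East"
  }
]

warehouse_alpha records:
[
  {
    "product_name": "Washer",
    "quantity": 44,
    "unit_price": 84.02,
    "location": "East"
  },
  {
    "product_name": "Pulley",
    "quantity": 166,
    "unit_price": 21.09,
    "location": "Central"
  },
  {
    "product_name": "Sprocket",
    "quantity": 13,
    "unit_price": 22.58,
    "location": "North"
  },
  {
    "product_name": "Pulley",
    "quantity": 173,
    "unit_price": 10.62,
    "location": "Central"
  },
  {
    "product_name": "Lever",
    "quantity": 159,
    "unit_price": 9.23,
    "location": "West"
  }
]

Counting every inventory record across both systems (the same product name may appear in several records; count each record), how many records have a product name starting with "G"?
0

Schema mapping: "item_name" (warehouse_beta) = "product_name" (warehouse_alpha) = product name

Records with product name starting with "G" in warehouse_beta: 0
Records with product name starting with "G" in warehouse_alpha: 0

Total: 0 + 0 = 0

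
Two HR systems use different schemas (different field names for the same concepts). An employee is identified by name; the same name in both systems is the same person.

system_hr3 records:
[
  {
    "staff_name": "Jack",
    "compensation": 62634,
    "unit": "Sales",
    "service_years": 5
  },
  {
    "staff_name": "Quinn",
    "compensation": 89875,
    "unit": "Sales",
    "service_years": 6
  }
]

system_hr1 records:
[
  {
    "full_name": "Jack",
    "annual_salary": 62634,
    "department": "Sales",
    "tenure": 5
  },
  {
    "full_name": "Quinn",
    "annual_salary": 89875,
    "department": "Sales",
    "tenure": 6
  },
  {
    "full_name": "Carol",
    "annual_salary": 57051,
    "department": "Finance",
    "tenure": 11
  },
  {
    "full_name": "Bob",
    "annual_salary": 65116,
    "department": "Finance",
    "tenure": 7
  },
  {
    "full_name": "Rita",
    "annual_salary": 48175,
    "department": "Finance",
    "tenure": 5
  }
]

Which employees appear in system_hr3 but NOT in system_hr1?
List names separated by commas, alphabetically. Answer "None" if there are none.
None

Schema mapping: "staff_name" (system_hr3) = "full_name" (system_hr1) = employee name

Names in system_hr3: ['Jack', 'Quinn']
Names in system_hr1: ['Bob', 'Carol', 'Jack', 'Quinn', 'Rita']

In system_hr3 but not system_hr1: None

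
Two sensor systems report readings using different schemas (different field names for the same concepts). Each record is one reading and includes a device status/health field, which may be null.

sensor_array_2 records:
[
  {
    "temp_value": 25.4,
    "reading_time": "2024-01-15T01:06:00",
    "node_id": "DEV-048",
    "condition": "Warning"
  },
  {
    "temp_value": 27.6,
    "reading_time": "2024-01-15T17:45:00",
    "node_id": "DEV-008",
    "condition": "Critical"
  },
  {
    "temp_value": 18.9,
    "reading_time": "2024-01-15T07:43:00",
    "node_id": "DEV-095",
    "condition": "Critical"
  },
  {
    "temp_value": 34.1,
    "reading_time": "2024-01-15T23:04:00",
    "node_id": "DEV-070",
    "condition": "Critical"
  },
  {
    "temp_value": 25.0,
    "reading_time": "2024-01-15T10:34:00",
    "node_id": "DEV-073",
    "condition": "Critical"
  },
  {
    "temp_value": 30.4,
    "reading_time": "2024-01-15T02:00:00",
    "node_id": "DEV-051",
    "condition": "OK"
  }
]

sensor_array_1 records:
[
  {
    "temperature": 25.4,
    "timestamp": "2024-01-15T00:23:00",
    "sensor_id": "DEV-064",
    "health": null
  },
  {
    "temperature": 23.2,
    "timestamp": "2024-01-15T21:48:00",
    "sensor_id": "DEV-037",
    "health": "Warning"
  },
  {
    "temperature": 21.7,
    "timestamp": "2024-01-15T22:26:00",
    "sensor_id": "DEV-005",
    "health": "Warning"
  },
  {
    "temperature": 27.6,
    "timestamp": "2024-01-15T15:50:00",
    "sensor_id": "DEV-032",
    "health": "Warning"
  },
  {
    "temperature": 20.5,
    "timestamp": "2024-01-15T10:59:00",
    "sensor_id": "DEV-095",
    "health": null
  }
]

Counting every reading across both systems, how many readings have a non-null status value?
9

Schema mapping: "condition" (sensor_array_2) = "health" (sensor_array_1) = status

Non-null in sensor_array_2: 6
Non-null in sensor_array_1: 3

Total non-null: 6 + 3 = 9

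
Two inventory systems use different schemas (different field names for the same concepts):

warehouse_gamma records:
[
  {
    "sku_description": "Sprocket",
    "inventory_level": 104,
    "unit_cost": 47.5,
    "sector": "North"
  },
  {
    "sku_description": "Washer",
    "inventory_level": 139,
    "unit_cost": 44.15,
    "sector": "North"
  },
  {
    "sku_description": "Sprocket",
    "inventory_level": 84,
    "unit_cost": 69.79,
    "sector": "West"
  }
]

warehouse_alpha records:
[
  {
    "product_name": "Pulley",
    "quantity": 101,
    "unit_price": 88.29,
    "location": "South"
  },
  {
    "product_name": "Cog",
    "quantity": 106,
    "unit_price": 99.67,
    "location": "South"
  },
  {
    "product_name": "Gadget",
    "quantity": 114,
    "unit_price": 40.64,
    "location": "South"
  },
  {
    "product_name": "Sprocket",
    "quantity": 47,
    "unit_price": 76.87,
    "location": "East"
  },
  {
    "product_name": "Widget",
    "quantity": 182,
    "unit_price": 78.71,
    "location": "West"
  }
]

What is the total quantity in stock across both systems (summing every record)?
877

To reconcile these schemas, identify the field holding the quantity in stock in each system:
1. In warehouse_gamma it is "inventory_level"
2. In warehouse_alpha it is "quantity"

From warehouse_gamma: 104 + 139 + 84 = 327
From warehouse_alpha: 101 + 106 + 114 + 47 + 182 = 550

Total: 327 + 550 = 877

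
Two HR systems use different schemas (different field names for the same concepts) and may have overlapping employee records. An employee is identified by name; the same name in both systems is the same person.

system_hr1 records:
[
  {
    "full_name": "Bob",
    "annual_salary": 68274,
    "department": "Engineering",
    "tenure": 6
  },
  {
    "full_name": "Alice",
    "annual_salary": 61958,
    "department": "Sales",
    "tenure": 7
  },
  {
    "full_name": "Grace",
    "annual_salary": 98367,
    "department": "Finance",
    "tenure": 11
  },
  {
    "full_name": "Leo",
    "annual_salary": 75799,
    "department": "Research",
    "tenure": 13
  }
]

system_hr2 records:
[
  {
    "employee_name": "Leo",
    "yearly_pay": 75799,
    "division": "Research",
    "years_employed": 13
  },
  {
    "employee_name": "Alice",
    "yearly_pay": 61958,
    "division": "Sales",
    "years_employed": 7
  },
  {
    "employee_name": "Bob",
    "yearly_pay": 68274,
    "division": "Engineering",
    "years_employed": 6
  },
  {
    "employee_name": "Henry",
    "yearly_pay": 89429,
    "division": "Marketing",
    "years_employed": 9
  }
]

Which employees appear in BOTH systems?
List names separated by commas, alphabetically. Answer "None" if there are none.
Alice, Bob, Leo

Schema mapping: "full_name" (system_hr1) = "employee_name" (system_hr2) = employee name

Names in system_hr1: ['Alice', 'Bob', 'Grace', 'Leo']
Names in system_hr2: ['Alice', 'Bob', 'Henry', 'Leo']

Intersection: ['Alice', 'Bob', 'Leo']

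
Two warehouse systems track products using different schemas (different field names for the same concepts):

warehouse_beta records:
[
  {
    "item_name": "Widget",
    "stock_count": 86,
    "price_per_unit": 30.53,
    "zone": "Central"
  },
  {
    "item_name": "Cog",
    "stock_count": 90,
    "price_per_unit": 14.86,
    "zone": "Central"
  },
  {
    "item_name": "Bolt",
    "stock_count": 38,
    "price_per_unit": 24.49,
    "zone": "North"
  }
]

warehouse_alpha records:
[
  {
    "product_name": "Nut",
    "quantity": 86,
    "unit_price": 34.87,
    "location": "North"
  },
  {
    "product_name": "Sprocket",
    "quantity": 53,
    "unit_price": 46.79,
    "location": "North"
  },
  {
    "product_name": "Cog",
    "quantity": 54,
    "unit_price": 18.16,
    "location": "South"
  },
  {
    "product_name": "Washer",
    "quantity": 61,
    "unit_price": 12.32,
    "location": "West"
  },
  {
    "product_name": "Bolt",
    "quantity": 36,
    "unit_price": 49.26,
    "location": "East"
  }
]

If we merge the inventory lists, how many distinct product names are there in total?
6

Schema mapping: "item_name" (warehouse_beta) = "product_name" (warehouse_alpha) = product name

Products in warehouse_beta: ['Bolt', 'Cog', 'Widget']
Products in warehouse_alpha: ['Bolt', 'Cog', 'Nut', 'Sprocket', 'Washer']

Union (unique products): ['Bolt', 'Cog', 'Nut', 'Sprocket', 'Washer', 'Widget']
Count: 6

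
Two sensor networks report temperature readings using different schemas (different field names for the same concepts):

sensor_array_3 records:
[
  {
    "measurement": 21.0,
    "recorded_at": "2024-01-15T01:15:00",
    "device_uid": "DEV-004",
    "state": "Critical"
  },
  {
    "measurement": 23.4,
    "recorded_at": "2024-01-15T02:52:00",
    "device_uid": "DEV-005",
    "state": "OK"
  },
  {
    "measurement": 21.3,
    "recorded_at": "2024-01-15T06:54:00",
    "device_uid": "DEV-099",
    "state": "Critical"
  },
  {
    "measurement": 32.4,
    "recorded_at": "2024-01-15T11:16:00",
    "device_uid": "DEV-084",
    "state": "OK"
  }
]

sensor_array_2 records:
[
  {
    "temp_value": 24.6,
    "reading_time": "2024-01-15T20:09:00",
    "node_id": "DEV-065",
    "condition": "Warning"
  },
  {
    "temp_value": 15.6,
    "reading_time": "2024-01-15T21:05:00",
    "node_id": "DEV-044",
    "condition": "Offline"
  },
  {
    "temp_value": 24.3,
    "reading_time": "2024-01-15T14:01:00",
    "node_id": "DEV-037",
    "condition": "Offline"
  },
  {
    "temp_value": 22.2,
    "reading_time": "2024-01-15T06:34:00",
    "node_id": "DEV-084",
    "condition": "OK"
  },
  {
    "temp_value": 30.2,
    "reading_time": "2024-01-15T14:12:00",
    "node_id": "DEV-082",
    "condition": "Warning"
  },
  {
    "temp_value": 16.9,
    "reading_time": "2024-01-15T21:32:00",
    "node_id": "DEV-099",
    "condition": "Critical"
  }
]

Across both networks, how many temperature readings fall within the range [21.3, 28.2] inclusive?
5

Schema mapping: "measurement" (sensor_array_3) = "temp_value" (sensor_array_2) = temperature

Readings in [21.3, 28.2] from sensor_array_3: 2
Readings in [21.3, 28.2] from sensor_array_2: 3

Total count: 2 + 3 = 5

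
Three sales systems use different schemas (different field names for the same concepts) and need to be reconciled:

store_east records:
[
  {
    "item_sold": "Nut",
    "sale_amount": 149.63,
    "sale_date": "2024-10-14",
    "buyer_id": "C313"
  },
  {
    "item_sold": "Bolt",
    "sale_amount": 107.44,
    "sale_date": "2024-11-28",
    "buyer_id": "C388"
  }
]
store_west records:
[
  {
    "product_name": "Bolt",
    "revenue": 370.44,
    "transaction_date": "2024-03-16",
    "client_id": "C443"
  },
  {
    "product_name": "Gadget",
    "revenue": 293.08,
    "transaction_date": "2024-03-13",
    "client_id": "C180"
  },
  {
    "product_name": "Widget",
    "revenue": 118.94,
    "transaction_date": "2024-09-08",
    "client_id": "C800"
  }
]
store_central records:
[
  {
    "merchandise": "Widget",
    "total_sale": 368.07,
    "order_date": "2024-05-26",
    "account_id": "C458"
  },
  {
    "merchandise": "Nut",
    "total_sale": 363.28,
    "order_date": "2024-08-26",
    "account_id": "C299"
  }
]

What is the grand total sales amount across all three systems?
1770.88

Schema reconciliation - all amount fields map to sale amount:

store_east (sale_amount): 257.07
store_west (revenue): 782.46
store_central (total_sale): 731.35

Grand total: 1770.88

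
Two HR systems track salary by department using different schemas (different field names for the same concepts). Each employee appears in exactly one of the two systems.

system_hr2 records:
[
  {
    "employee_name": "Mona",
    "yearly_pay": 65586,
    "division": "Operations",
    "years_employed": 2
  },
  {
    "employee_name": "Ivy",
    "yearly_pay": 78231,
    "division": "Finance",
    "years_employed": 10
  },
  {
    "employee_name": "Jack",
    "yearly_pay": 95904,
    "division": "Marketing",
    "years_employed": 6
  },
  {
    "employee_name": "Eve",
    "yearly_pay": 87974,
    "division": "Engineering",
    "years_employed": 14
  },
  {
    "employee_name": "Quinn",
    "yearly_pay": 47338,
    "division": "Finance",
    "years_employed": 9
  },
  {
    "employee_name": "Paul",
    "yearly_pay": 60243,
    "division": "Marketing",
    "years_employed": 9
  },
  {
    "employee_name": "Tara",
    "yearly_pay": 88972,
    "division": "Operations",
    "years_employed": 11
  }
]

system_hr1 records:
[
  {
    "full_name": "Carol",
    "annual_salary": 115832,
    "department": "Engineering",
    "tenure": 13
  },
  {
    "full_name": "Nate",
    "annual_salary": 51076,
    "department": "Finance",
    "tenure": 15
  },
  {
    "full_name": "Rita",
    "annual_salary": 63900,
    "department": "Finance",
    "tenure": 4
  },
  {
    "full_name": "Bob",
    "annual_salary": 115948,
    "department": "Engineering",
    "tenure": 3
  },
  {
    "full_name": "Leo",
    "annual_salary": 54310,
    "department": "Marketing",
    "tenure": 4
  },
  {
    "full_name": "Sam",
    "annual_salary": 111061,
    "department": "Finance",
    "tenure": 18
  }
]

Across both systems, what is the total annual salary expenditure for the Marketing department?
210457

Schema mappings:
- "division" (system_hr2) = "department" (system_hr1) = department
- "yearly_pay" (system_hr2) = "annual_salary" (system_hr1) = salary

Marketing salaries from system_hr2: 156147
Marketing salaries from system_hr1: 54310

Total: 156147 + 54310 = 210457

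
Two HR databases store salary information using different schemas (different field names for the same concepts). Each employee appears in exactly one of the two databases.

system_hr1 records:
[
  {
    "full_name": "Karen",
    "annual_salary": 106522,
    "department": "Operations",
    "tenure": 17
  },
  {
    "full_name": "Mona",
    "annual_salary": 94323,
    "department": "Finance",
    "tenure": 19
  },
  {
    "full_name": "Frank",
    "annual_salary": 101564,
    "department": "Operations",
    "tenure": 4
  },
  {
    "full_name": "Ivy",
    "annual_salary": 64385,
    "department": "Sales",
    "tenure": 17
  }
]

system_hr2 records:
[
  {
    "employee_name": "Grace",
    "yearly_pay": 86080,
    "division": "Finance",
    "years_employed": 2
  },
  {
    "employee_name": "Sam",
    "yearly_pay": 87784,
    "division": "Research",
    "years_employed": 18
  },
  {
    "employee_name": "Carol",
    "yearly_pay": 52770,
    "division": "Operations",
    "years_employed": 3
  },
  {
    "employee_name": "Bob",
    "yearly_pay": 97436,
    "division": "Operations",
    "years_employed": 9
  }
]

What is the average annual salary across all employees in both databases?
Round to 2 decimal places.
86358.00

Schema mapping: "annual_salary" (system_hr1) = "yearly_pay" (system_hr2) = annual salary

All salaries: [106522, 94323, 101564, 64385, 86080, 87784, 52770, 97436]
Sum: 690864
Count: 8
Average: 690864 / 8 = 86358.00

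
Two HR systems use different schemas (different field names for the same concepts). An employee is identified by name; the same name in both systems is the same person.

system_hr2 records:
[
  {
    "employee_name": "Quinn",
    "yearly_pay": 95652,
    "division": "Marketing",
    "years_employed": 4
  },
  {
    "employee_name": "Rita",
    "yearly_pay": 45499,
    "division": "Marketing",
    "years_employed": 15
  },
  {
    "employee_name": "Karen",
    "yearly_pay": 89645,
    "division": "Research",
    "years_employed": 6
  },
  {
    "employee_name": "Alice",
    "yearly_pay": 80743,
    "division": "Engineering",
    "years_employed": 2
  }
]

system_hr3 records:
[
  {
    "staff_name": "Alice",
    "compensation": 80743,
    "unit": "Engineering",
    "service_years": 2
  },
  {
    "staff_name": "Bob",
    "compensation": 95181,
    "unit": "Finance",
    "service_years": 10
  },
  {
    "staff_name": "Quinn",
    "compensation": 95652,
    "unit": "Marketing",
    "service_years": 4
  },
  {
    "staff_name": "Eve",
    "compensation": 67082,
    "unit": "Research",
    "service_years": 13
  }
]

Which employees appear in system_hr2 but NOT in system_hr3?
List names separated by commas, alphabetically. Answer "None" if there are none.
Karen, Rita

Schema mapping: "employee_name" (system_hr2) = "staff_name" (system_hr3) = employee name

Names in system_hr2: ['Alice', 'Karen', 'Quinn', 'Rita']
Names in system_hr3: ['Alice', 'Bob', 'Eve', 'Quinn']

In system_hr2 but not system_hr3: ['Karen', 'Rita']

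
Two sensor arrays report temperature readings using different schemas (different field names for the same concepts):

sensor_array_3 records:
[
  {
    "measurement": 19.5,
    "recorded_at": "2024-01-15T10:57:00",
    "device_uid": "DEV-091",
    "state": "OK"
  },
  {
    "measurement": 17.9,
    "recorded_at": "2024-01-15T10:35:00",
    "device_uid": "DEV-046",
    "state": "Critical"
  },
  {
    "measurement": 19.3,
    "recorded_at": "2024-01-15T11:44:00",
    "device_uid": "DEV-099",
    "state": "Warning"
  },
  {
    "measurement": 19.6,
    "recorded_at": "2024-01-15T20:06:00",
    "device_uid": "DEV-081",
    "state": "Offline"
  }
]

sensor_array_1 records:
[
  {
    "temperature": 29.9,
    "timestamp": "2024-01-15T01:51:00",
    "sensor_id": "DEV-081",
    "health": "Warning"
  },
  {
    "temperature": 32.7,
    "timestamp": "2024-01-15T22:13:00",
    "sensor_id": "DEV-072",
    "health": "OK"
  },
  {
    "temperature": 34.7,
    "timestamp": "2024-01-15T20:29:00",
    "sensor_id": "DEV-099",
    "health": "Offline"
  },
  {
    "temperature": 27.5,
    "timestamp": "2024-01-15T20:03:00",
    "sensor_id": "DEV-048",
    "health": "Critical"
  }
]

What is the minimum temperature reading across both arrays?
17.9

Schema mapping: "measurement" (sensor_array_3) = "temperature" (sensor_array_1) = temperature reading

Minimum in sensor_array_3: 17.9
Minimum in sensor_array_1: 27.5

Overall minimum: min(17.9, 27.5) = 17.9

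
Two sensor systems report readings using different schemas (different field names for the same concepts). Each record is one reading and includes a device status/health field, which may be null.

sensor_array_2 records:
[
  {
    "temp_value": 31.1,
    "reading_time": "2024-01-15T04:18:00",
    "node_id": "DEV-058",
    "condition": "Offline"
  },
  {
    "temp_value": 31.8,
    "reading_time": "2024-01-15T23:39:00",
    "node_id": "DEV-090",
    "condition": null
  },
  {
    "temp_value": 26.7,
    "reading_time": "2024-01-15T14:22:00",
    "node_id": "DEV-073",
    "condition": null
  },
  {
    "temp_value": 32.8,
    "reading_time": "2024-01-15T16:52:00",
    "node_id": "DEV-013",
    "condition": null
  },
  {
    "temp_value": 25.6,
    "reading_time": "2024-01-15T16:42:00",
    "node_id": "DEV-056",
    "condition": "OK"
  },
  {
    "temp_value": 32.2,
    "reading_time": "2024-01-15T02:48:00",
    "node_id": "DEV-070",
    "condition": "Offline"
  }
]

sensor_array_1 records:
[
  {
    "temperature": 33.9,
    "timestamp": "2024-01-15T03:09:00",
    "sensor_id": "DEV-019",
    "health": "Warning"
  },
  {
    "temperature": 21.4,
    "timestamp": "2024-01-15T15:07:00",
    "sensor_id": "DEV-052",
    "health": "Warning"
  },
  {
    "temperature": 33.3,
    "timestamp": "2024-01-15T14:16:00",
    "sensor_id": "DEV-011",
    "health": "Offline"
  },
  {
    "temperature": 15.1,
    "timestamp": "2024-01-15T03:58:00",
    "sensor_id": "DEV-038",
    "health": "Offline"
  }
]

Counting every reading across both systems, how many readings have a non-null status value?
7

Schema mapping: "condition" (sensor_array_2) = "health" (sensor_array_1) = status

Non-null in sensor_array_2: 3
Non-null in sensor_array_1: 4

Total non-null: 3 + 4 = 7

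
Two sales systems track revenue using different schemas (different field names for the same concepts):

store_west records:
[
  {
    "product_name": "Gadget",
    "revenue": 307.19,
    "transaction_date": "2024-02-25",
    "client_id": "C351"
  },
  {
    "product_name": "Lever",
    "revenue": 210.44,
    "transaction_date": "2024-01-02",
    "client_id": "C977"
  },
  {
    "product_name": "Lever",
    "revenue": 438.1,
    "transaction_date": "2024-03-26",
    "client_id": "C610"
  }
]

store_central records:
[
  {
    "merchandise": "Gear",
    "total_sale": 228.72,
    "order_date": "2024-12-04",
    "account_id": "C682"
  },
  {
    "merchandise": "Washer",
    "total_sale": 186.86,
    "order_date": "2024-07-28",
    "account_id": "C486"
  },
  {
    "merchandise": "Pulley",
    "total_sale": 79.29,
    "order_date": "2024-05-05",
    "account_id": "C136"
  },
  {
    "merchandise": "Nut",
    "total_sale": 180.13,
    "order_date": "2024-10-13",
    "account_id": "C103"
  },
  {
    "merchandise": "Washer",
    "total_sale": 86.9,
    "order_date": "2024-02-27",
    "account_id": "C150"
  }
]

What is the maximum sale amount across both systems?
438.1

Reconcile: "revenue" (store_west) = "total_sale" (store_central) = sale amount

Maximum in store_west: 438.1
Maximum in store_central: 228.72

Overall maximum: max(438.1, 228.72) = 438.1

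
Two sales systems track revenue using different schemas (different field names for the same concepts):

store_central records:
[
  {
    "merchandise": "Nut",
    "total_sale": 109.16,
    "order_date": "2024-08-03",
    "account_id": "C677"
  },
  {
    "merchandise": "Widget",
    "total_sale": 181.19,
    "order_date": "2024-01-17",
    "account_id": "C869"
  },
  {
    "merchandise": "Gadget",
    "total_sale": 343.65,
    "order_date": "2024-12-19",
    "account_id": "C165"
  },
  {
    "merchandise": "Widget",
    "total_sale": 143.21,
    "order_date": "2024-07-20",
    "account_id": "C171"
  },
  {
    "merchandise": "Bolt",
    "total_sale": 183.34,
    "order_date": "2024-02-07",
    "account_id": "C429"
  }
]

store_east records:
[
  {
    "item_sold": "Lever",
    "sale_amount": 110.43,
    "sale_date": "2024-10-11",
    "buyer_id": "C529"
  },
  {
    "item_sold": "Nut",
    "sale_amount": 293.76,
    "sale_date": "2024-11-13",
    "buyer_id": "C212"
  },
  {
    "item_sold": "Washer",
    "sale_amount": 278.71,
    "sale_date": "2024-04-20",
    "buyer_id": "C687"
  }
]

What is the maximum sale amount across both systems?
343.65

Reconcile: "total_sale" (store_central) = "sale_amount" (store_east) = sale amount

Maximum in store_central: 343.65
Maximum in store_east: 293.76

Overall maximum: max(343.65, 293.76) = 343.65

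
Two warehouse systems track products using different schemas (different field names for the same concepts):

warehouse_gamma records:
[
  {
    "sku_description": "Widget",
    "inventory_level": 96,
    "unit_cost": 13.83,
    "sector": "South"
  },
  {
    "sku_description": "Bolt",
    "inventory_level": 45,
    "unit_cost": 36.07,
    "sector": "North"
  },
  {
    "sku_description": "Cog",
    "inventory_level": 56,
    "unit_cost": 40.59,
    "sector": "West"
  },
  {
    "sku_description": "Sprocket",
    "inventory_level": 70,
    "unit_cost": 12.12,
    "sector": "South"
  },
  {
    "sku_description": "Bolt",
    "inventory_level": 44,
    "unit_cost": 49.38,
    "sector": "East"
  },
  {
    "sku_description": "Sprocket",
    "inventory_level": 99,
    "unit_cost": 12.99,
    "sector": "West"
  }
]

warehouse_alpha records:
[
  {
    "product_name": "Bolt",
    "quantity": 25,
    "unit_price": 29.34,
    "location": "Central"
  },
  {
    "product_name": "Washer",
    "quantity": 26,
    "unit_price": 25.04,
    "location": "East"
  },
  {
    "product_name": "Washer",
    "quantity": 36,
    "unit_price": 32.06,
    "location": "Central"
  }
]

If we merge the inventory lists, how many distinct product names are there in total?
5

Schema mapping: "sku_description" (warehouse_gamma) = "product_name" (warehouse_alpha) = product name

Products in warehouse_gamma: ['Bolt', 'Cog', 'Sprocket', 'Widget']
Products in warehouse_alpha: ['Bolt', 'Washer']

Union (unique products): ['Bolt', 'Cog', 'Sprocket', 'Washer', 'Widget']
Count: 5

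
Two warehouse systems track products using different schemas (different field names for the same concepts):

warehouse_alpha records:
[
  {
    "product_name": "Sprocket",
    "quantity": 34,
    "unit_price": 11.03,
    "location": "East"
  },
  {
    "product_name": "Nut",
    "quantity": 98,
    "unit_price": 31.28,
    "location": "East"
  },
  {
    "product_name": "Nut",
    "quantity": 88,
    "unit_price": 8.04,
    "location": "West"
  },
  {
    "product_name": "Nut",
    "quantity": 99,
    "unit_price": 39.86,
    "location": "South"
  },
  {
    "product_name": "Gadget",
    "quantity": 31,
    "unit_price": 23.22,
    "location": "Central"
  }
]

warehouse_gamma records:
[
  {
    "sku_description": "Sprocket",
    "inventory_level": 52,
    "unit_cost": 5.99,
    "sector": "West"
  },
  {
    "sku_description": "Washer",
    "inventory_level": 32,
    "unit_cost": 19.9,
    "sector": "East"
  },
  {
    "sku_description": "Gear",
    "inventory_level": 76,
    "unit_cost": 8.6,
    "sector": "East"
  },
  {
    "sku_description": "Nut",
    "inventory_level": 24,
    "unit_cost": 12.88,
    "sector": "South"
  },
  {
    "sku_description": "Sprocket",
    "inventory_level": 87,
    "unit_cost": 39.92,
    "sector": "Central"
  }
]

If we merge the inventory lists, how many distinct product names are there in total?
5

Schema mapping: "product_name" (warehouse_alpha) = "sku_description" (warehouse_gamma) = product name

Products in warehouse_alpha: ['Gadget', 'Nut', 'Sprocket']
Products in warehouse_gamma: ['Gear', 'Nut', 'Sprocket', 'Washer']

Union (unique products): ['Gadget', 'Gear', 'Nut', 'Sprocket', 'Washer']
Count: 5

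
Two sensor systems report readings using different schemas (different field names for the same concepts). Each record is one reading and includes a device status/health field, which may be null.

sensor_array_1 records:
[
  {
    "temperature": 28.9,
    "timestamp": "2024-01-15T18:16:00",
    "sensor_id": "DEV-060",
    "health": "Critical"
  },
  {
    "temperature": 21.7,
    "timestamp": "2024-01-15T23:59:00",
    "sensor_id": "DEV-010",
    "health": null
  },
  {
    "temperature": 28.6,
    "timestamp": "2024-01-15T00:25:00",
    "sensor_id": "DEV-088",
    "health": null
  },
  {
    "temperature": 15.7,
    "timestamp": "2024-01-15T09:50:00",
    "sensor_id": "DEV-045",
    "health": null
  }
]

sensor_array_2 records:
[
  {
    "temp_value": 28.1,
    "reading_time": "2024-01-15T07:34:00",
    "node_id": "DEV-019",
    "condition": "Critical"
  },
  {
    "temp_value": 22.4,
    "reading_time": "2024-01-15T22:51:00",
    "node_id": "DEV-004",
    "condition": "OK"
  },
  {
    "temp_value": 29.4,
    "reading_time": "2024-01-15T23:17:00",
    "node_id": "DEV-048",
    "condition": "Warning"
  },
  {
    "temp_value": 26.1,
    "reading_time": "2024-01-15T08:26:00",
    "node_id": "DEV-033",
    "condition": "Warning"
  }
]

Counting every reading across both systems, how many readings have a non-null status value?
5

Schema mapping: "health" (sensor_array_1) = "condition" (sensor_array_2) = status

Non-null in sensor_array_1: 1
Non-null in sensor_array_2: 4

Total non-null: 1 + 4 = 5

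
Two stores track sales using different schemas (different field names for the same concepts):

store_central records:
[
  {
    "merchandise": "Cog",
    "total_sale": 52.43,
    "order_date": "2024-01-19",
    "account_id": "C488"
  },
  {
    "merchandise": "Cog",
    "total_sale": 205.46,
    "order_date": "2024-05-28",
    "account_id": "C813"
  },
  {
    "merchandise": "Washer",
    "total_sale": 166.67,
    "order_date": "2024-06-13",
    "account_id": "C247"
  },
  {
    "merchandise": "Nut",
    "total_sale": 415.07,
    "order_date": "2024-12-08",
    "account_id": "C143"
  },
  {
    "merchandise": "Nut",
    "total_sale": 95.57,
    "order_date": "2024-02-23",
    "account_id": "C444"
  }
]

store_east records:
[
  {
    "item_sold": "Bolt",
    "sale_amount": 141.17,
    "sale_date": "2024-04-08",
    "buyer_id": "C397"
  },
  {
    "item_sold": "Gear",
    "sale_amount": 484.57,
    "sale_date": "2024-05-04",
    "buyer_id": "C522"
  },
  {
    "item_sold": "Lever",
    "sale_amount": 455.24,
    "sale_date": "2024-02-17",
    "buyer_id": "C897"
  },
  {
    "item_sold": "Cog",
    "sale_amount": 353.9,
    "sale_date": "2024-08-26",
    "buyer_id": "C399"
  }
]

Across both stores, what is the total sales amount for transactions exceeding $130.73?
2222.08

Schema mapping: "total_sale" (store_central) = "sale_amount" (store_east) = sale amount

Sum of sales > $130.73 in store_central: 787.2
Sum of sales > $130.73 in store_east: 1434.88

Total: 787.2 + 1434.88 = 2222.08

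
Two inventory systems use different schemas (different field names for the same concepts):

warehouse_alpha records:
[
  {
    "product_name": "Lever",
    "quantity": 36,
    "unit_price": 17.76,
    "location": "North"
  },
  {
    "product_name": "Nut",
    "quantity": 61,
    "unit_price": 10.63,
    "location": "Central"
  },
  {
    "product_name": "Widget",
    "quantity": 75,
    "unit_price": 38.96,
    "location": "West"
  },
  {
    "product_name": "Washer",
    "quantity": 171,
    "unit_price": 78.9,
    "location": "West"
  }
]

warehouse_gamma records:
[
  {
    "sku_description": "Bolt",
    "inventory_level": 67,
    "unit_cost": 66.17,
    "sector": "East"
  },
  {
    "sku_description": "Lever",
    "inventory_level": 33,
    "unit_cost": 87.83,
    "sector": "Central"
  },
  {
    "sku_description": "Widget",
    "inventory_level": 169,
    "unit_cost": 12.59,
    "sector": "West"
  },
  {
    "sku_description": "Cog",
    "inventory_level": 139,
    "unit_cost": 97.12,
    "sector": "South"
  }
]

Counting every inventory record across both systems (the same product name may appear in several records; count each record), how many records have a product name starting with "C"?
1

Schema mapping: "product_name" (warehouse_alpha) = "sku_description" (warehouse_gamma) = product name

Records with product name starting with "C" in warehouse_alpha: 0
Records with product name starting with "C" in warehouse_gamma: 1

Total: 0 + 1 = 1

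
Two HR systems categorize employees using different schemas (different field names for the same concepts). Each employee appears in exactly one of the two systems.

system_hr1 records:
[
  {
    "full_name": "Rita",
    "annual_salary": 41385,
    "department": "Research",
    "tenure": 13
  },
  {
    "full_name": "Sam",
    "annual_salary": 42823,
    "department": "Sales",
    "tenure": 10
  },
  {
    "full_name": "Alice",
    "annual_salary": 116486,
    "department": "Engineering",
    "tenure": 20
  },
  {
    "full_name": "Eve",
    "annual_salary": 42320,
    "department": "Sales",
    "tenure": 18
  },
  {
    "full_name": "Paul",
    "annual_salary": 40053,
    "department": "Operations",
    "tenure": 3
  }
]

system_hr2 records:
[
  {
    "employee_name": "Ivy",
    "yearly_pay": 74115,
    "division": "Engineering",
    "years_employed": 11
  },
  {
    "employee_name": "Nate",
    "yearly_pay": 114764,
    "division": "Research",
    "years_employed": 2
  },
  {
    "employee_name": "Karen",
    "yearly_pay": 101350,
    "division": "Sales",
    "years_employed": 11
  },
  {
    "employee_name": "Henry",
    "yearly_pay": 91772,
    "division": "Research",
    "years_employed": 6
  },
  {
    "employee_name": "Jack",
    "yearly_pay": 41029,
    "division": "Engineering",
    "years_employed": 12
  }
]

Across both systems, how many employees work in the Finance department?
0

Schema mapping: "department" (system_hr1) = "division" (system_hr2) = department

Finance employees in system_hr1: 0
Finance employees in system_hr2: 0

Total in Finance: 0 + 0 = 0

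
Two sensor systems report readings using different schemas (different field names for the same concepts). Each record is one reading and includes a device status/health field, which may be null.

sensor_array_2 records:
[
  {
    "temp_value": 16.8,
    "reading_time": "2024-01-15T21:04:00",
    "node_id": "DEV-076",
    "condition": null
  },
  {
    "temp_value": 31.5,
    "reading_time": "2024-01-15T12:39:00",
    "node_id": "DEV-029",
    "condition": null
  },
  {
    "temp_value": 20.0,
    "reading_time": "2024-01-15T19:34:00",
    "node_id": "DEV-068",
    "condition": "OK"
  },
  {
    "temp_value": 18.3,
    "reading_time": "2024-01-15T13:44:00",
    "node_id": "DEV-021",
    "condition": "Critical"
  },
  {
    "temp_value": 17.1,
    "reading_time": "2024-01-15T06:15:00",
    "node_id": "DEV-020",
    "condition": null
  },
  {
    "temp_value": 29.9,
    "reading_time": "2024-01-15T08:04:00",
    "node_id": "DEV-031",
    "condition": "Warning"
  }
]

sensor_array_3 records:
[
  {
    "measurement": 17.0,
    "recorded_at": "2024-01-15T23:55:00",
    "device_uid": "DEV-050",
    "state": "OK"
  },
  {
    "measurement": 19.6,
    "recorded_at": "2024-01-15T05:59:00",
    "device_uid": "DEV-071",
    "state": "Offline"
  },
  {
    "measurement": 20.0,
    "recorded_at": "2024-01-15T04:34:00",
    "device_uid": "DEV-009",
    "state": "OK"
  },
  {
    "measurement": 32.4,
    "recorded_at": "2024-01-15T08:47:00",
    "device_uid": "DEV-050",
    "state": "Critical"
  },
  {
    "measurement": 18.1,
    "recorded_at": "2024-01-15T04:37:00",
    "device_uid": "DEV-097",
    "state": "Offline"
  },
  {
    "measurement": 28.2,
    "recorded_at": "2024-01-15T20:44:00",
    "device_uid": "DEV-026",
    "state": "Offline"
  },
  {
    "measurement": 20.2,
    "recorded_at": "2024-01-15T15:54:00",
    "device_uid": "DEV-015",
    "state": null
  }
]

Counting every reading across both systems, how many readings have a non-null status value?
9

Schema mapping: "condition" (sensor_array_2) = "state" (sensor_array_3) = status

Non-null in sensor_array_2: 3
Non-null in sensor_array_3: 6

Total non-null: 3 + 6 = 9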